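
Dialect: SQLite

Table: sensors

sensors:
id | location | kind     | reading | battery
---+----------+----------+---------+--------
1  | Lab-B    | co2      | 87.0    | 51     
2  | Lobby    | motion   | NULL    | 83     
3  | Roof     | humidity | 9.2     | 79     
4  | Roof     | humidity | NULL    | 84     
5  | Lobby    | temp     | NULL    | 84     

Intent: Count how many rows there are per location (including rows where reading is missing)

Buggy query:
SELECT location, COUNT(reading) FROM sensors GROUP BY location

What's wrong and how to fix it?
Bug: COUNT(column) counts non-NULL values only; rows with NULL reading aren't counted

Fix: Replace COUNT(reading) with COUNT(*)

Corrected query:
SELECT location, COUNT(*) FROM sensors GROUP BY location

Result:
location | COUNT(*)
---------+---------
Lab-B    | 1       
Lobby    | 2       
Roof     | 2       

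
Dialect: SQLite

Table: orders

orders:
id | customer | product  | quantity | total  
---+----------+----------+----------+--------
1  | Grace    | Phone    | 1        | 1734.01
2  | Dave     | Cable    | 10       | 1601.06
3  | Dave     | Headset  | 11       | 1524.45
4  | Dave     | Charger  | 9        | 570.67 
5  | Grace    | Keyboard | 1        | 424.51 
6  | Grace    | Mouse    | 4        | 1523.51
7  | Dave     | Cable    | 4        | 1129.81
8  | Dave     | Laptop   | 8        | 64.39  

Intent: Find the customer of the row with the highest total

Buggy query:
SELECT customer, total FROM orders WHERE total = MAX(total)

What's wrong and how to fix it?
Bug: MAX(total) is an aggregate and cannot be used directly in WHERE

Fix: Wrap MAX in a scalar subquery so WHERE compares against a single value

Corrected query:
SELECT customer, total FROM orders WHERE total = (SELECT MAX(total) FROM orders)

Result:
customer | total  
---------+--------
Grace    | 1734.01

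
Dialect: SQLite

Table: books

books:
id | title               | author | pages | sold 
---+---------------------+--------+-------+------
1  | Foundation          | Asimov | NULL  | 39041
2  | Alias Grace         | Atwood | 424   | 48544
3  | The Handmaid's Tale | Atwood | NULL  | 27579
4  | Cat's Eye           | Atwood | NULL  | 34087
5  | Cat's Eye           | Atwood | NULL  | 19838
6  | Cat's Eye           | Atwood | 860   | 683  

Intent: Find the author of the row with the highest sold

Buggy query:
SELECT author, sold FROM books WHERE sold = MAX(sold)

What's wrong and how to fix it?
Bug: WHERE is evaluated per row; an aggregate over the whole table isn't defined there

Fix: Use a subquery: WHERE sold = (SELECT MAX(sold) FROM books)

Corrected query:
SELECT author, sold FROM books WHERE sold = (SELECT MAX(sold) FROM books)

Result:
author | sold 
-------+------
Atwood | 48544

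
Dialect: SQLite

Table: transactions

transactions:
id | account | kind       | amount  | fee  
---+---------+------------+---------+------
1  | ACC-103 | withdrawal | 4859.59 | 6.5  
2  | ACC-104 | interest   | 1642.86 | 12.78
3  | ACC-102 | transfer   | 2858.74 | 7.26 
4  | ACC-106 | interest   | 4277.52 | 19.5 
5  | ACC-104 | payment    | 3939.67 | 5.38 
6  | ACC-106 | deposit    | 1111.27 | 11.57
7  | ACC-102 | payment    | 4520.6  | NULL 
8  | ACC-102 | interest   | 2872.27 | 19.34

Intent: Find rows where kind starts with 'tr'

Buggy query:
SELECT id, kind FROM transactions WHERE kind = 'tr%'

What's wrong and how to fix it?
Bug: Wildcards only work with LIKE; '=' treats '%' as a literal character

Fix: Use LIKE for wildcard pattern matching

Corrected query:
SELECT id, kind FROM transactions WHERE kind LIKE 'tr%'

Result:
id | kind    
---+---------
3  | transfer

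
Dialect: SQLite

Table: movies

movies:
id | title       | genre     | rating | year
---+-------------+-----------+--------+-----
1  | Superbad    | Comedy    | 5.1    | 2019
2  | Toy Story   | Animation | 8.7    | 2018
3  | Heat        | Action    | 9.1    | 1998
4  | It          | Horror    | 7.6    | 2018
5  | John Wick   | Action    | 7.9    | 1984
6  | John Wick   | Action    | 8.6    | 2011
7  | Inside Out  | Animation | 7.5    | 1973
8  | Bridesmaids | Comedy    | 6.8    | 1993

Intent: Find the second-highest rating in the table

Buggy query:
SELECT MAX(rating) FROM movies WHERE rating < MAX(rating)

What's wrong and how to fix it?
Bug: The inner MAX is an aggregate inside WHERE, which is not allowed

Fix: Compute the overall MAX in a subquery, then take MAX of rows below it

Corrected query:
SELECT MAX(rating) FROM movies WHERE rating < (SELECT MAX(rating) FROM movies)

Result:
MAX(rating)
-----------
8.7        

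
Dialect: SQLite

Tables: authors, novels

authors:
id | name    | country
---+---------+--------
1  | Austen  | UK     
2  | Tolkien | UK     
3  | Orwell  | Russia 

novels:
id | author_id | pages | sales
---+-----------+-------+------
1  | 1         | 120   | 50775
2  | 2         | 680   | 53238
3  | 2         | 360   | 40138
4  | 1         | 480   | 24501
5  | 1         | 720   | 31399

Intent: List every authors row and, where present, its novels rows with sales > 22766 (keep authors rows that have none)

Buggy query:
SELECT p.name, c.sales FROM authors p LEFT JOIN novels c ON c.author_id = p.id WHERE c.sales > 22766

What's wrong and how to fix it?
Bug: Filtering c.sales in WHERE discards the NULL rows produced by LEFT JOIN, turning it into an inner join

Fix: Move the right-table condition into the ON clause so unmatched parents are kept

Corrected query:
SELECT p.name, c.sales FROM authors p LEFT JOIN novels c ON c.author_id = p.id AND c.sales > 22766

Result:
name    | sales
--------+------
Austen  | 24501
Austen  | 31399
Austen  | 50775
Tolkien | 40138
Tolkien | 53238
Orwell  | NULL 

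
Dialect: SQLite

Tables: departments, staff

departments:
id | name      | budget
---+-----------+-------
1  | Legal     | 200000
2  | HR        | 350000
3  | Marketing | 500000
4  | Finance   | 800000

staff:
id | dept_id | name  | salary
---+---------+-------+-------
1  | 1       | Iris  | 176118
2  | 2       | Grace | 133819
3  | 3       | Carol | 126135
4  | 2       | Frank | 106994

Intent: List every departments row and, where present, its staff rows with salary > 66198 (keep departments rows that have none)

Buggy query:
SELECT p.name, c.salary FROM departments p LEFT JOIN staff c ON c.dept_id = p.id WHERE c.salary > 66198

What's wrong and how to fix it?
Bug: A WHERE condition on the right-hand table after LEFT JOIN drops unmatched parents

Fix: Move the right-table condition into the ON clause so unmatched parents are kept

Corrected query:
SELECT p.name, c.salary FROM departments p LEFT JOIN staff c ON c.dept_id = p.id AND c.salary > 66198

Result:
name      | salary
----------+-------
Legal     | 176118
HR        | 106994
HR        | 133819
Marketing | 126135
Finance   | NULL  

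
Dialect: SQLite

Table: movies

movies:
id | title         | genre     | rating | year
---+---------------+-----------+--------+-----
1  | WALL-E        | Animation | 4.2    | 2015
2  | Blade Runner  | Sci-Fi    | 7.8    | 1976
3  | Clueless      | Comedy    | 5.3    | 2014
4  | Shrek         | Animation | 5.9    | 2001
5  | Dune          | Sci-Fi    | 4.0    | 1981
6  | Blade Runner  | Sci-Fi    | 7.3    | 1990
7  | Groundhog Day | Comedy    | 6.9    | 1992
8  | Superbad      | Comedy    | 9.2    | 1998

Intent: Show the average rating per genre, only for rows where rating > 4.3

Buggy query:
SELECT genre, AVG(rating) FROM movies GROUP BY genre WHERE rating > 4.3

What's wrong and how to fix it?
Bug: WHERE cannot follow GROUP BY

Fix: Move the WHERE clause before GROUP BY

Corrected query:
SELECT genre, AVG(rating) FROM movies WHERE rating > 4.3 GROUP BY genre

Result:
genre     | AVG(rating)
----------+------------
Animation | 5.9        
Comedy    | 7.133333   
Sci-Fi    | 7.55       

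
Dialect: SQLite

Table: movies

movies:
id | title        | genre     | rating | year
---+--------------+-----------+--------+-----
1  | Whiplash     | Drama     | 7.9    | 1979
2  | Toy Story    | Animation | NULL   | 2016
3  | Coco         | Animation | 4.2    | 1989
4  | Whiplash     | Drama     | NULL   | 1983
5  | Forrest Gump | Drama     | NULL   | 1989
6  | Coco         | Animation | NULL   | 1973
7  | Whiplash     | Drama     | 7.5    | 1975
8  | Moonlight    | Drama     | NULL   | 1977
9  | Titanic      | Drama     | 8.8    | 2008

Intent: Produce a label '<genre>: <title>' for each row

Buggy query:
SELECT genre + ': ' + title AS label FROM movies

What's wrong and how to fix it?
Bug: '+' is numeric addition; on text columns SQLite converts them to 0 instead of concatenating

Fix: Replace + with || to concatenate text

Corrected query:
SELECT genre || ': ' || title AS label FROM movies

Result:
label               
--------------------
Drama: Whiplash     
Animation: Toy Story
Animation: Coco     
Drama: Whiplash     
Drama: Forrest Gump 
Animation: Coco     
Drama: Whiplash     
Drama: Moonlight    
Drama: Titanic      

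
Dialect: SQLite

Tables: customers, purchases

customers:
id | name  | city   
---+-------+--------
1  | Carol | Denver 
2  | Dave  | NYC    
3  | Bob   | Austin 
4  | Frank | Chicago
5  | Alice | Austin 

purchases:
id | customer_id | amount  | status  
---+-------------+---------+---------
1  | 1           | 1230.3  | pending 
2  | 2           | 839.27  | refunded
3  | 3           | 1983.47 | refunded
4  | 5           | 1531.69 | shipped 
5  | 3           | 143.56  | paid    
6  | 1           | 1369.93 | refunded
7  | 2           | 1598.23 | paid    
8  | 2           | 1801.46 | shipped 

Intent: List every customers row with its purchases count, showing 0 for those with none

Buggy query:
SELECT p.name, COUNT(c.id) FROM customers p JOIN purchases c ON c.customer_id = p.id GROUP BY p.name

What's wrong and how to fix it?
Bug: An inner join excludes parents with zero children

Fix: Switch to LEFT JOIN to retain unmatched parent rows

Corrected query:
SELECT p.name, COUNT(c.id) FROM customers p LEFT JOIN purchases c ON c.customer_id = p.id GROUP BY p.name

Result:
name  | COUNT(c.id)
------+------------
Alice | 1          
Bob   | 2          
Carol | 2          
Dave  | 3          
Frank | 0          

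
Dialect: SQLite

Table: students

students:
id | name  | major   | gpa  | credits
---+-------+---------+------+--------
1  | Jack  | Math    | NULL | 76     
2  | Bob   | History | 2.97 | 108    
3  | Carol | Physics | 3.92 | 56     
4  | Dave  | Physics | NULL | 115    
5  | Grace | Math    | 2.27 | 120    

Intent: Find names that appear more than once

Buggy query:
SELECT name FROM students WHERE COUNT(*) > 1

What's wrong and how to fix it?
Bug: COUNT(*) is an aggregate and cannot be used in WHERE

Fix: GROUP BY name, then filter groups with HAVING COUNT(*) > 1

Corrected query:
SELECT name FROM students GROUP BY name HAVING COUNT(*) > 1

Result:
(no rows)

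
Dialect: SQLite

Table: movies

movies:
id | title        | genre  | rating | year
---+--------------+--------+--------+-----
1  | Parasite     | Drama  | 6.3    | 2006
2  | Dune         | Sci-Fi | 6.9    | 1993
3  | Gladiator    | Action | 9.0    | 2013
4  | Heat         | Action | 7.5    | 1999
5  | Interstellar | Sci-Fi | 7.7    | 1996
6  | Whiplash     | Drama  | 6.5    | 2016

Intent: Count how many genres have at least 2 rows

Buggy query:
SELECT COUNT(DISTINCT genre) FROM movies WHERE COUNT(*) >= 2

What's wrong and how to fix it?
Bug: COUNT(*) cannot appear in WHERE; the per-group count doesn't exist yet

Fix: Use a subquery that GROUPs and filters with HAVING, then count its rows

Corrected query:
SELECT COUNT(*) FROM (SELECT genre FROM movies GROUP BY genre HAVING COUNT(*) >= 2)

Result:
COUNT(*)
--------
3       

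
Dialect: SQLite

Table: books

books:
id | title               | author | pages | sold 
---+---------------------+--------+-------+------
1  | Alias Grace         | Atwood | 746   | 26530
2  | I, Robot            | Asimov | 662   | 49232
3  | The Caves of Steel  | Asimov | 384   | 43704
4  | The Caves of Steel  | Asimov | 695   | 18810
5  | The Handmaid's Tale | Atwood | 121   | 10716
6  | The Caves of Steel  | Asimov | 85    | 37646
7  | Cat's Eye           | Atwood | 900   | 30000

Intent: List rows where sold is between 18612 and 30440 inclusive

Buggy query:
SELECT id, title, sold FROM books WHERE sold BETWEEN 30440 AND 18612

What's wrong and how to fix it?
Bug: The bounds are reversed; BETWEEN a AND b requires a <= b to match anything

Fix: Swap the bounds so the smaller value comes first

Corrected query:
SELECT id, title, sold FROM books WHERE sold BETWEEN 18612 AND 30440

Result:
id | title              | sold 
---+--------------------+------
1  | Alias Grace        | 26530
4  | The Caves of Steel | 18810
7  | Cat's Eye          | 30000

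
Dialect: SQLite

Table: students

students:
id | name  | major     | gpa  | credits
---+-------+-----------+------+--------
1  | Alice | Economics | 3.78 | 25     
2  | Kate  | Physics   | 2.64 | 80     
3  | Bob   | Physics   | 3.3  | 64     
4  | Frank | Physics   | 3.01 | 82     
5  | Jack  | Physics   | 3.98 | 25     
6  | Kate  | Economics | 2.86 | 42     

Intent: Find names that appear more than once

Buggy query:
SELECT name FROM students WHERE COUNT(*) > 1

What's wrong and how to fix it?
Bug: COUNT(*) is an aggregate and cannot be used in WHERE

Fix: Group first, then use HAVING for the count condition

Corrected query:
SELECT name FROM students GROUP BY name HAVING COUNT(*) > 1

Result:
name
----
Kate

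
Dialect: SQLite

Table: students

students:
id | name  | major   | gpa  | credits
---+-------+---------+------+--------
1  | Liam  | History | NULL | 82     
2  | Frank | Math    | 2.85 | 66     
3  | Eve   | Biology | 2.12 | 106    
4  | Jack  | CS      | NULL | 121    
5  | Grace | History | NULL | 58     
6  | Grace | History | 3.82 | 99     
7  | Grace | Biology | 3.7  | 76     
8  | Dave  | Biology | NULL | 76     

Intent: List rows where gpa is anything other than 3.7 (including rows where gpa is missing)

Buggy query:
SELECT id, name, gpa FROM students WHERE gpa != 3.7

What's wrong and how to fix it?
Bug: Inequality against NULL is unknown, not true; rows with NULL are dropped

Fix: Handle NULL separately with IS NULL alongside the inequality

Corrected query:
SELECT id, name, gpa FROM students WHERE gpa != 3.7 OR gpa IS NULL

Result:
id | name  | gpa 
---+-------+-----
1  | Liam  | NULL
2  | Frank | 2.85
3  | Eve   | 2.12
4  | Jack  | NULL
5  | Grace | NULL
6  | Grace | 3.82
8  | Dave  | NULL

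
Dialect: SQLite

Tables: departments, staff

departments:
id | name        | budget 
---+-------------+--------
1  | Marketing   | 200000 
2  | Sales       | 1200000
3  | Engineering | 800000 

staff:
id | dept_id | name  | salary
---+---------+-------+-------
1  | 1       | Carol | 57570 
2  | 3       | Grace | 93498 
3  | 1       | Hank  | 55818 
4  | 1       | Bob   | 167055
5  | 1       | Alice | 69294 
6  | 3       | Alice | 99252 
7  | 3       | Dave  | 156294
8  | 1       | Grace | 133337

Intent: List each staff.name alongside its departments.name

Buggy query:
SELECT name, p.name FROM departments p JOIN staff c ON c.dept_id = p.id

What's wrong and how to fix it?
Bug: Both tables have a 'name' column; the unqualified reference is ambiguous

Fix: Prefix ambiguous columns with the table alias

Corrected query:
SELECT c.name, p.name FROM departments p JOIN staff c ON c.dept_id = p.id

Result:
name  | name       
------+------------
Carol | Marketing  
Grace | Engineering
Hank  | Marketing  
Bob   | Marketing  
Alice | Marketing  
Alice | Engineering
Dave  | Engineering
Grace | Marketing  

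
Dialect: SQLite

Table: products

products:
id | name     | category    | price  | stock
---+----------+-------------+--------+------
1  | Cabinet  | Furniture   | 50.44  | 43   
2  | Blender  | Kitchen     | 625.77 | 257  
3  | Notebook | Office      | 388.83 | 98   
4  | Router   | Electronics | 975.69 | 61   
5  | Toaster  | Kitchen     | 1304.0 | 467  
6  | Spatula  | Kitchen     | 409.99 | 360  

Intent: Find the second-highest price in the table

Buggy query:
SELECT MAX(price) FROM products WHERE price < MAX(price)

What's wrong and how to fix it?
Bug: The inner MAX is an aggregate inside WHERE, which is not allowed

Fix: Put the inner MAX in a scalar subquery

Corrected query:
SELECT MAX(price) FROM products WHERE price < (SELECT MAX(price) FROM products)

Result:
MAX(price)
----------
975.69    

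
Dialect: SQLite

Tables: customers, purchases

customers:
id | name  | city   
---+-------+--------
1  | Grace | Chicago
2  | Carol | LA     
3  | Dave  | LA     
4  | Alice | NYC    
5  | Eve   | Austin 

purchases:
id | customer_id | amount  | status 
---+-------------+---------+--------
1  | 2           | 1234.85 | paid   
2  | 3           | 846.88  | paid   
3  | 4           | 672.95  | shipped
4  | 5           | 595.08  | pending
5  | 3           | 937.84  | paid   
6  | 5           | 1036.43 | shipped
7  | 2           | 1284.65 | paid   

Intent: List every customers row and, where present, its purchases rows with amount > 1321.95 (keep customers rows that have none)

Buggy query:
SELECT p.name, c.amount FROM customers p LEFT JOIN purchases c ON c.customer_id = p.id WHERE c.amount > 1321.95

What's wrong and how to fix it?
Bug: Filtering c.amount in WHERE discards the NULL rows produced by LEFT JOIN, turning it into an inner join

Fix: Put 'c.amount > 1321.95' in the JOIN's ON clause instead of WHERE

Corrected query:
SELECT p.name, c.amount FROM customers p LEFT JOIN purchases c ON c.customer_id = p.id AND c.amount > 1321.95

Result:
name  | amount
------+-------
Grace | NULL  
Carol | NULL  
Dave  | NULL  
Alice | NULL  
Eve   | NULL  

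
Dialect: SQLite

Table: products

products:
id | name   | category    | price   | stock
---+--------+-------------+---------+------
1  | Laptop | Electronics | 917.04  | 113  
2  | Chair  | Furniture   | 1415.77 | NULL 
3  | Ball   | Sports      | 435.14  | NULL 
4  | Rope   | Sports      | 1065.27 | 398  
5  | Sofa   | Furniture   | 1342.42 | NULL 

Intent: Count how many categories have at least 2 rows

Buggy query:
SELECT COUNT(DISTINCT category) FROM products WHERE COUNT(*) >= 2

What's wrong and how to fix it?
Bug: WHERE filters individual rows, not groups, so a group-level COUNT is invalid there

Fix: Group first with HAVING COUNT(*) >= 2, then COUNT the resulting groups

Corrected query:
SELECT COUNT(*) FROM (SELECT category FROM products GROUP BY category HAVING COUNT(*) >= 2)

Result:
COUNT(*)
--------
2       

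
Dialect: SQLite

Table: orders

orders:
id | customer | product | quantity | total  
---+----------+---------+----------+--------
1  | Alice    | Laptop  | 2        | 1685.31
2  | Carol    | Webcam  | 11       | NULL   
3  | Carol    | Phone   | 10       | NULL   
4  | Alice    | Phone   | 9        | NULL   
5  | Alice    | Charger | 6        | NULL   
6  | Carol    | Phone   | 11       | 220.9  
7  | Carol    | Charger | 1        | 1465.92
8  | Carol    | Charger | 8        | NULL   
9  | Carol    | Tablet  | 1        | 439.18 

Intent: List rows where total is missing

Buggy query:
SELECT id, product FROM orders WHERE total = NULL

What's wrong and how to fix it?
Bug: '= NULL' is always unknown in SQL three-valued logic, so no rows match

Fix: Use IS NULL to test for NULL

Corrected query:
SELECT id, product FROM orders WHERE total IS NULL

Result:
id | product
---+--------
2  | Webcam 
3  | Phone  
4  | Phone  
5  | Charger
8  | Charger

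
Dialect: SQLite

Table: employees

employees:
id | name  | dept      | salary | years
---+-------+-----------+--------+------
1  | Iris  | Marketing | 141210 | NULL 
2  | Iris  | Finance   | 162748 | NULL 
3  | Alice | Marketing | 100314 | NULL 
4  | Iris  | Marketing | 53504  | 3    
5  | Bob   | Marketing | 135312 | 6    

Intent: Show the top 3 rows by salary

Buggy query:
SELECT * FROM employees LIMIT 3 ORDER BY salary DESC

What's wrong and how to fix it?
Bug: LIMIT must come after ORDER BY

Fix: Sort with ORDER BY, then apply LIMIT

Corrected query:
SELECT * FROM employees ORDER BY salary DESC LIMIT 3

Result:
id | name | dept      | salary | years
---+------+-----------+--------+------
2  | Iris | Finance   | 162748 | NULL 
1  | Iris | Marketing | 141210 | NULL 
5  | Bob  | Marketing | 135312 | 6    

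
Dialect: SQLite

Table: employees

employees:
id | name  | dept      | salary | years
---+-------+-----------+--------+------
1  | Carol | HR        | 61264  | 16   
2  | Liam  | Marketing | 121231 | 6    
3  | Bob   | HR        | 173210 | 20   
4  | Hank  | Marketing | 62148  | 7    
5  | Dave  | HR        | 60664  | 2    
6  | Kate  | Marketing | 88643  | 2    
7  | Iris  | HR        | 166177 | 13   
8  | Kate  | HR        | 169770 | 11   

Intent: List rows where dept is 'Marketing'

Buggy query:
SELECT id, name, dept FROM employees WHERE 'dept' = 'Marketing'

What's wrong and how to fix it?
Bug: 'dept' in single quotes is a string literal, not the column; the comparison is literal-vs-literal and never true

Fix: Reference the column as dept without single quotes

Corrected query:
SELECT id, name, dept FROM employees WHERE dept = 'Marketing'

Result:
id | name | dept     
---+------+----------
2  | Liam | Marketing
4  | Hank | Marketing
6  | Kate | Marketing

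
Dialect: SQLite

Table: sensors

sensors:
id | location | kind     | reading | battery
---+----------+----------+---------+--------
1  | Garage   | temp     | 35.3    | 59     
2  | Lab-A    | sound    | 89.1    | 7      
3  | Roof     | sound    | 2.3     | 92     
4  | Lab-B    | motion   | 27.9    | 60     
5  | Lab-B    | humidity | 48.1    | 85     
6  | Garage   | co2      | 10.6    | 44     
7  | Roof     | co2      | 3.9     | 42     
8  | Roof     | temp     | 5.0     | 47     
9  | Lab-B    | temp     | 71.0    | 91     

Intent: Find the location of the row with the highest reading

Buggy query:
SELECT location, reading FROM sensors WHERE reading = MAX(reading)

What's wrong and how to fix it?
Bug: WHERE is evaluated per row; an aggregate over the whole table isn't defined there

Fix: Use a subquery: WHERE reading = (SELECT MAX(reading) FROM sensors)

Corrected query:
SELECT location, reading FROM sensors WHERE reading = (SELECT MAX(reading) FROM sensors)

Result:
location | reading
---------+--------
Lab-A    | 89.1   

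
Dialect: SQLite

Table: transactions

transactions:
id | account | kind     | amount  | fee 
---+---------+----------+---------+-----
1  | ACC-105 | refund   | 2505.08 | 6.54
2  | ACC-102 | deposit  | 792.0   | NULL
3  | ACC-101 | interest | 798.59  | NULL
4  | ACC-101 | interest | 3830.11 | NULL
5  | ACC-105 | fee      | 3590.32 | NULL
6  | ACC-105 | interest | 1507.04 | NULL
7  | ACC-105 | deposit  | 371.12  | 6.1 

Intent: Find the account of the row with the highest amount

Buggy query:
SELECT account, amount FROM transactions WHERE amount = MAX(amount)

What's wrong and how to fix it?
Bug: WHERE is evaluated per row; an aggregate over the whole table isn't defined there

Fix: Wrap MAX in a scalar subquery so WHERE compares against a single value

Corrected query:
SELECT account, amount FROM transactions WHERE amount = (SELECT MAX(amount) FROM transactions)

Result:
account | amount 
--------+--------
ACC-101 | 3830.11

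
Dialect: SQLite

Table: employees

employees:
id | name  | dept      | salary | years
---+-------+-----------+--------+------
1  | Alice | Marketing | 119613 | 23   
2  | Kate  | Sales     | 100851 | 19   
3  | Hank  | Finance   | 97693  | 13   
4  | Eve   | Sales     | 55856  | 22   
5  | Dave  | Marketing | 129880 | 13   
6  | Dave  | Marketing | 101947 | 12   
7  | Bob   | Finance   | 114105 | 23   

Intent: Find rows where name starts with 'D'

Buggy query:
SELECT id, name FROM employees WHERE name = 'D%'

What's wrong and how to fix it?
Bug: Wildcards only work with LIKE; '=' treats '%' as a literal character

Fix: Replace '=' with LIKE so 'D%' is treated as a pattern

Corrected query:
SELECT id, name FROM employees WHERE name LIKE 'D%'

Result:
id | name
---+-----
5  | Dave
6  | Dave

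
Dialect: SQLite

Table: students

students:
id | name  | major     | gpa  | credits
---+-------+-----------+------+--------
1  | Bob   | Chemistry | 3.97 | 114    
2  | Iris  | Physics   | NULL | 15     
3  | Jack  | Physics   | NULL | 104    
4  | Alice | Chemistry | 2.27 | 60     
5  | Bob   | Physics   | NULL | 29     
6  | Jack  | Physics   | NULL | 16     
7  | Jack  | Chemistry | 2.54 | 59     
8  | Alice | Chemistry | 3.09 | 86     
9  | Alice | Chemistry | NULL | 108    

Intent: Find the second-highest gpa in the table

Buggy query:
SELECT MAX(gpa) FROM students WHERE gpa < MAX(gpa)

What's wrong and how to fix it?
Bug: The inner MAX is an aggregate inside WHERE, which is not allowed

Fix: Compute the overall MAX in a subquery, then take MAX of rows below it

Corrected query:
SELECT MAX(gpa) FROM students WHERE gpa < (SELECT MAX(gpa) FROM students)

Result:
MAX(gpa)
--------
3.09    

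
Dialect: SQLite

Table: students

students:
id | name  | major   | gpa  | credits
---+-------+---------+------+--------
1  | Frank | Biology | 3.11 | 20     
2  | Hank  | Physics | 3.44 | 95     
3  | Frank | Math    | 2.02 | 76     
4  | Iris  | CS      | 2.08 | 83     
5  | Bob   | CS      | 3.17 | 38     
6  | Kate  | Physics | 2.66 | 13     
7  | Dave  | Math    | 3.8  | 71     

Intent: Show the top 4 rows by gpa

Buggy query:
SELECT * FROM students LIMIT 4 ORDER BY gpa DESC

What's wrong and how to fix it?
Bug: LIMIT must come after ORDER BY

Fix: Swap the clauses: ORDER BY first, then LIMIT

Corrected query:
SELECT * FROM students ORDER BY gpa DESC LIMIT 4

Result:
id | name  | major   | gpa  | credits
---+-------+---------+------+--------
7  | Dave  | Math    | 3.8  | 71     
2  | Hank  | Physics | 3.44 | 95     
5  | Bob   | CS      | 3.17 | 38     
1  | Frank | Biology | 3.11 | 20     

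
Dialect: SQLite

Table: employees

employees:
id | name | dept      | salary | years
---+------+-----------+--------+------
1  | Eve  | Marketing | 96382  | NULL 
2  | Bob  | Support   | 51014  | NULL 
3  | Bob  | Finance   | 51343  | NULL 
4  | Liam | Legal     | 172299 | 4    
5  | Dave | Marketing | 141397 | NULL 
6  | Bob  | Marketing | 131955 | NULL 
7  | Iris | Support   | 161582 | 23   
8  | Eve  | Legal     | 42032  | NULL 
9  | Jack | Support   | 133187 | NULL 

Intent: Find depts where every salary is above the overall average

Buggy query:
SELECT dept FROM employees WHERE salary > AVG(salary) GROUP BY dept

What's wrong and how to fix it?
Bug: AVG() is an aggregate; it can't sit directly in WHERE

Fix: Compute the overall average in a scalar subquery and compare each group's MIN against it in HAVING

Corrected query:
SELECT dept FROM employees GROUP BY dept HAVING MIN(salary) > (SELECT AVG(salary) FROM employees)

Result:
(no rows)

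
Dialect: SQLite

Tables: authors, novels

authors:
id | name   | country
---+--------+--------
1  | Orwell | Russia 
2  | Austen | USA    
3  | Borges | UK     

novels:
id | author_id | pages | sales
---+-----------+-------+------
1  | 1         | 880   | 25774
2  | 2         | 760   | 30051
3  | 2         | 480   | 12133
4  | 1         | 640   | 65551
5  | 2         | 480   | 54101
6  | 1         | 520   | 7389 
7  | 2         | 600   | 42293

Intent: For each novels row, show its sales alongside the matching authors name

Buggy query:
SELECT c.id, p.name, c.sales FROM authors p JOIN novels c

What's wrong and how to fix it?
Bug: JOIN with no ON clause produces a cartesian product; every novels row pairs with every authors row

Fix: Specify the join condition linking the foreign key to the parent id

Corrected query:
SELECT c.id, p.name, c.sales FROM authors p JOIN novels c ON c.author_id = p.id

Result:
id | name   | sales
---+--------+------
1  | Orwell | 25774
2  | Austen | 30051
3  | Austen | 12133
4  | Orwell | 65551
5  | Austen | 54101
6  | Orwell | 7389 
7  | Austen | 42293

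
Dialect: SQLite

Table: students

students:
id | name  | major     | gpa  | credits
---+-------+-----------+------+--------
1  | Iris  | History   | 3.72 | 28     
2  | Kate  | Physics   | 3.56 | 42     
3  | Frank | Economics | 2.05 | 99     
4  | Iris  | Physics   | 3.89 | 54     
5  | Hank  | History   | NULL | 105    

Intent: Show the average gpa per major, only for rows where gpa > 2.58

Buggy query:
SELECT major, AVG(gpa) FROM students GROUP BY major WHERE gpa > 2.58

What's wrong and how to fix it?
Bug: WHERE cannot follow GROUP BY

Fix: Place WHERE between FROM and GROUP BY

Corrected query:
SELECT major, AVG(gpa) FROM students WHERE gpa > 2.58 GROUP BY major

Result:
major   | AVG(gpa)
--------+---------
History | 3.72    
Physics | 3.725   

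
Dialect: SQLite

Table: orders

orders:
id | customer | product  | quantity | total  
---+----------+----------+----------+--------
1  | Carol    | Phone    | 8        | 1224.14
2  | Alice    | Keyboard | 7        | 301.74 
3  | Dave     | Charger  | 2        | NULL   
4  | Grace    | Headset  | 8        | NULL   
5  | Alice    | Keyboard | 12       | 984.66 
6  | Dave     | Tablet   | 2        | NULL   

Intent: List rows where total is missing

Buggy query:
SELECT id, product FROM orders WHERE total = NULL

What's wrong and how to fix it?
Bug: '= NULL' is always unknown in SQL three-valued logic, so no rows match

Fix: Replace '= NULL' with 'IS NULL'

Corrected query:
SELECT id, product FROM orders WHERE total IS NULL

Result:
id | product
---+--------
3  | Charger
4  | Headset
6  | Tablet 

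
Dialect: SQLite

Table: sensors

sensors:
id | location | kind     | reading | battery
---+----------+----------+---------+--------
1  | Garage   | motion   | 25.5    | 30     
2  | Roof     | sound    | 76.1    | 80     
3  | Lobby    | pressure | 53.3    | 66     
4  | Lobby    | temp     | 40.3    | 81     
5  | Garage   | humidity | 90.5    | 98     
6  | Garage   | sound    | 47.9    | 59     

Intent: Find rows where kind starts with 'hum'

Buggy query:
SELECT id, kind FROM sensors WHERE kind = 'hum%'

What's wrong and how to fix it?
Bug: '=' compares the literal string including the % character; pattern matching needs LIKE

Fix: Replace '=' with LIKE so 'hum%' is treated as a pattern

Corrected query:
SELECT id, kind FROM sensors WHERE kind LIKE 'hum%'

Result:
id | kind    
---+---------
5  | humidity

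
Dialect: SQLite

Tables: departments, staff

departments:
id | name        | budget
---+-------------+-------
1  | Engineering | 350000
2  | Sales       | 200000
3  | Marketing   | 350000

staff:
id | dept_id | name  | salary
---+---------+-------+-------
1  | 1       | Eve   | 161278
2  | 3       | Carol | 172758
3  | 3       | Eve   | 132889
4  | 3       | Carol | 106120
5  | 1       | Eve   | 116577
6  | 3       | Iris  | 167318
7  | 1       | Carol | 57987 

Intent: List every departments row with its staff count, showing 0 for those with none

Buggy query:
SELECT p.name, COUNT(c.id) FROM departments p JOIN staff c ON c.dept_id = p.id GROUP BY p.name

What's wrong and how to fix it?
Bug: An inner join excludes parents with zero children

Fix: Use LEFT JOIN so parents without children still appear (COUNT(c.id) gives 0)

Corrected query:
SELECT p.name, COUNT(c.id) FROM departments p LEFT JOIN staff c ON c.dept_id = p.id GROUP BY p.name

Result:
name        | COUNT(c.id)
------------+------------
Engineering | 3          
Marketing   | 4          
Sales       | 0          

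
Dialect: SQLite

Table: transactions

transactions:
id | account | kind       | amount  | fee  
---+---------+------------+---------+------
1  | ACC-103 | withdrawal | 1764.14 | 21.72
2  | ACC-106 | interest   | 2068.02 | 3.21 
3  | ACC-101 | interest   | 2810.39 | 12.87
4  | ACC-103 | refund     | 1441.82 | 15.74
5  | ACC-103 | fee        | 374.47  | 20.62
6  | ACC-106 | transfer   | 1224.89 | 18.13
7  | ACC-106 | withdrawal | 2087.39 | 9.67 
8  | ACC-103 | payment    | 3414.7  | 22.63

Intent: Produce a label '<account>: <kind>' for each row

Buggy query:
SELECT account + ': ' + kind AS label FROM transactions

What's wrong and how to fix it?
Bug: '+' is numeric addition; on text columns SQLite converts them to 0 instead of concatenating

Fix: Replace + with || to concatenate text

Corrected query:
SELECT account || ': ' || kind AS label FROM transactions

Result:
label              
-------------------
ACC-103: withdrawal
ACC-106: interest  
ACC-101: interest  
ACC-103: refund    
ACC-103: fee       
ACC-106: transfer  
ACC-106: withdrawal
ACC-103: payment   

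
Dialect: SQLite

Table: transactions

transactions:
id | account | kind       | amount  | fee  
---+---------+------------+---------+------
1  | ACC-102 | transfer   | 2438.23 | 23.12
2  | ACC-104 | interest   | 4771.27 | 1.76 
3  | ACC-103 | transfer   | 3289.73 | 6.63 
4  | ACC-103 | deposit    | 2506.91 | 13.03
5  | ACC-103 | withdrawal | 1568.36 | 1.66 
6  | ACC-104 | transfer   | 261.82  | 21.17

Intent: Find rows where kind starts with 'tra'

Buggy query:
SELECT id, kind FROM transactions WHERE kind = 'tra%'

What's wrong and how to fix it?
Bug: Wildcards only work with LIKE; '=' treats '%' as a literal character

Fix: Use LIKE for wildcard pattern matching

Corrected query:
SELECT id, kind FROM transactions WHERE kind LIKE 'tra%'

Result:
id | kind    
---+---------
1  | transfer
3  | transfer
6  | transfer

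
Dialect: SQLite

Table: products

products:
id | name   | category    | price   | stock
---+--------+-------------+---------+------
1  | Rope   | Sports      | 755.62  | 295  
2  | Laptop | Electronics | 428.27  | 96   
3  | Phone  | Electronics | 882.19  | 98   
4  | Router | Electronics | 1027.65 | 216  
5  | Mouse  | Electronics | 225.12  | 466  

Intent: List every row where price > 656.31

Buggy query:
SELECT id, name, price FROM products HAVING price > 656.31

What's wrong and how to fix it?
Bug: This is a non-aggregate query (no GROUP BY, no aggregates), so in SQLite the HAVING clause is invalid here; a row-level condition belongs in WHERE

Fix: Use WHERE for row-level filtering

Corrected query:
SELECT id, name, price FROM products WHERE price > 656.31

Result:
id | name   | price  
---+--------+--------
1  | Rope   | 755.62 
3  | Phone  | 882.19 
4  | Router | 1027.65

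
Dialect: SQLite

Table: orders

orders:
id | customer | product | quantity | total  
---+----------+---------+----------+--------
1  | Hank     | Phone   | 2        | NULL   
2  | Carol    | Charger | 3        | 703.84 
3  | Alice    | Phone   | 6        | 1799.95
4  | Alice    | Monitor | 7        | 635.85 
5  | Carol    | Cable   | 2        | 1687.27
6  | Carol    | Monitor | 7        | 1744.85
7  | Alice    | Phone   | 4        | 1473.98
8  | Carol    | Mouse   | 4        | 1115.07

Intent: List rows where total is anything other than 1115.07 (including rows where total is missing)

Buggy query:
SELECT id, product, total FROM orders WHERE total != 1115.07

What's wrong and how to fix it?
Bug: Inequality against NULL is unknown, not true; rows with NULL are dropped

Fix: Add an explicit OR total IS NULL to include the missing-value rows

Corrected query:
SELECT id, product, total FROM orders WHERE total != 1115.07 OR total IS NULL

Result:
id | product | total  
---+---------+--------
1  | Phone   | NULL   
2  | Charger | 703.84 
3  | Phone   | 1799.95
4  | Monitor | 635.85 
5  | Cable   | 1687.27
6  | Monitor | 1744.85
7  | Phone   | 1473.98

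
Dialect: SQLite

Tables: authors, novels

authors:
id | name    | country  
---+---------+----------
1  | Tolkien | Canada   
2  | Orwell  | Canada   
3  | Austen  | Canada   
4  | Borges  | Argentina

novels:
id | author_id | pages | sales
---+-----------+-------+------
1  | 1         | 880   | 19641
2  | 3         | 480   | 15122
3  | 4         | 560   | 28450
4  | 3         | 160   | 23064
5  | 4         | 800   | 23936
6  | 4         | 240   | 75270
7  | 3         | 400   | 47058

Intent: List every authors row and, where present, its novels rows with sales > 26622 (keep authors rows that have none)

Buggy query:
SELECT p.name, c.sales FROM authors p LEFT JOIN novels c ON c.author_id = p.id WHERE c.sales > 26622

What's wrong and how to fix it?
Bug: Filtering c.sales in WHERE discards the NULL rows produced by LEFT JOIN, turning it into an inner join

Fix: Put 'c.sales > 26622' in the JOIN's ON clause instead of WHERE

Corrected query:
SELECT p.name, c.sales FROM authors p LEFT JOIN novels c ON c.author_id = p.id AND c.sales > 26622

Result:
name    | sales
--------+------
Tolkien | NULL 
Orwell  | NULL 
Austen  | 47058
Borges  | 28450
Borges  | 75270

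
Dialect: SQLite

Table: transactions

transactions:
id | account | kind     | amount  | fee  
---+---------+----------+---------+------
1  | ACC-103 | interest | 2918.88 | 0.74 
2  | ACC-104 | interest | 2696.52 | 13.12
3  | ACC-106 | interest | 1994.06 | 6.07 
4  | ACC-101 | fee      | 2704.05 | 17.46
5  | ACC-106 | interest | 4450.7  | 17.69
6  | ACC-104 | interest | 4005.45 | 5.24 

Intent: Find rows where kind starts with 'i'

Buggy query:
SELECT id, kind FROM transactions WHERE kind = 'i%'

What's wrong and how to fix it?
Bug: '=' compares the literal string including the % character; pattern matching needs LIKE

Fix: Use LIKE for wildcard pattern matching

Corrected query:
SELECT id, kind FROM transactions WHERE kind LIKE 'i%'

Result:
id | kind    
---+---------
1  | interest
2  | interest
3  | interest
5  | interest
6  | interest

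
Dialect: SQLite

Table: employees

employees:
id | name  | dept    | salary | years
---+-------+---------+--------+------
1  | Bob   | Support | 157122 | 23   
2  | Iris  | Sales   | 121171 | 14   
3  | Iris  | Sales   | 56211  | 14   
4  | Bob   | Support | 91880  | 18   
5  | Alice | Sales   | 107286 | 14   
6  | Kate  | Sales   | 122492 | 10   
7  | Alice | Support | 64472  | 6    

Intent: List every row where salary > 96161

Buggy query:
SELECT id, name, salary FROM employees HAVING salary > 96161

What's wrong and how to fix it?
Bug: This is a non-aggregate query (no GROUP BY, no aggregates), so in SQLite the HAVING clause is invalid here; a row-level condition belongs in WHERE

Fix: Use WHERE for row-level filtering

Corrected query:
SELECT id, name, salary FROM employees WHERE salary > 96161

Result:
id | name  | salary
---+-------+-------
1  | Bob   | 157122
2  | Iris  | 121171
5  | Alice | 107286
6  | Kate  | 122492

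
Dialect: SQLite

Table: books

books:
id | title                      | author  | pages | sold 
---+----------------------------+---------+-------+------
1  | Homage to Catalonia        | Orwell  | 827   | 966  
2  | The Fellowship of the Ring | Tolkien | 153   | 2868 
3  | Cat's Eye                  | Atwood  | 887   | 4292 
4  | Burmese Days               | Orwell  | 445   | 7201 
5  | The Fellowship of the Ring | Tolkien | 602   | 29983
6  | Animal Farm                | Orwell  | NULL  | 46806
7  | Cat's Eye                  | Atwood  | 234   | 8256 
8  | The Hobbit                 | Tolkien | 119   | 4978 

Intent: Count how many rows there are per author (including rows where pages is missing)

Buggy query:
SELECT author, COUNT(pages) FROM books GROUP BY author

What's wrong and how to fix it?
Bug: COUNT(column) counts non-NULL values only; rows with NULL pages aren't counted

Fix: Replace COUNT(pages) with COUNT(*)

Corrected query:
SELECT author, COUNT(*) FROM books GROUP BY author

Result:
author  | COUNT(*)
--------+---------
Atwood  | 2       
Orwell  | 3       
Tolkien | 3       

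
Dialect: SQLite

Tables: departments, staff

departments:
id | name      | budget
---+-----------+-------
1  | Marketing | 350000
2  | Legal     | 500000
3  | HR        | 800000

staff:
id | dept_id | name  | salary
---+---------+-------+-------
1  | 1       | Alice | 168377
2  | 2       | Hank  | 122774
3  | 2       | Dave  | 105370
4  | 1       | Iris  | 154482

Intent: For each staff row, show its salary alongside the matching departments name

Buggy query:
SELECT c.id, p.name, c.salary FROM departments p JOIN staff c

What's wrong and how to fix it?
Bug: JOIN with no ON clause produces a cartesian product; every staff row pairs with every departments row

Fix: Specify the join condition linking the foreign key to the parent id

Corrected query:
SELECT c.id, p.name, c.salary FROM departments p JOIN staff c ON c.dept_id = p.id

Result:
id | name      | salary
---+-----------+-------
1  | Marketing | 168377
2  | Legal     | 122774
3  | Legal     | 105370
4  | Marketing | 154482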